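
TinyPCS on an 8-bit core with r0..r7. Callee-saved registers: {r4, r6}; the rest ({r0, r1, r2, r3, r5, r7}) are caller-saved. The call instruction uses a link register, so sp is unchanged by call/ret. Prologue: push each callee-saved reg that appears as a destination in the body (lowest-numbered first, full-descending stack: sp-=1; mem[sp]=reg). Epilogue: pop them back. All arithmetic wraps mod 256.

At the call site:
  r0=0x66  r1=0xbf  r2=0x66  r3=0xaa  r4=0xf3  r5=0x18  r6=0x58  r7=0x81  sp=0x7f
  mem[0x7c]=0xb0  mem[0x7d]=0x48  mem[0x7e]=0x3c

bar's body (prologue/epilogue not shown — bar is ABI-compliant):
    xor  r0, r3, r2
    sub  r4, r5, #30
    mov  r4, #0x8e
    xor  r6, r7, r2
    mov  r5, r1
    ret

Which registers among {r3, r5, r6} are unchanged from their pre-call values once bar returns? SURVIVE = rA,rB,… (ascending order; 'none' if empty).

SURVIVE = r3,r6

prologue: push r4 → mem[0x7e]=0xf3, sp=0x7e
prologue: push r6 → mem[0x7d]=0x58, sp=0x7d
body[0] xor  r0, r3, r2 → r0=0xcc
body[1] sub  r4, r5, #30 → r4=0xfa
body[2] mov  r4, #0x8e → r4=0x8e
body[3] xor  r6, r7, r2 → r6=0xe7
body[4] mov  r5, r1 → r5=0xbf
epilogue: pop r6=0x58, sp=0x7e
epilogue: pop r4=0xf3, sp=0x7f
r3: caller-saved, written=False
r5: caller-saved, written=True
r6: callee-saved, written=True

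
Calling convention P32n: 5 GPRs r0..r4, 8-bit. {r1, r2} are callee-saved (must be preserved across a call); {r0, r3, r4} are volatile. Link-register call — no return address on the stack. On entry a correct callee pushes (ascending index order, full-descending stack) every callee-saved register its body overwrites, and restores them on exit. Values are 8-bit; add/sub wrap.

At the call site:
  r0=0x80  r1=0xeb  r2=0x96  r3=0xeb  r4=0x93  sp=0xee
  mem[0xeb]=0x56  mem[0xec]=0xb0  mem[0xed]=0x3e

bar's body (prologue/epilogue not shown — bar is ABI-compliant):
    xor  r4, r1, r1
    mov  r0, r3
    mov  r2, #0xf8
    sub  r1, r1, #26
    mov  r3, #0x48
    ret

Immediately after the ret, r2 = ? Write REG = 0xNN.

REG = 0x96

prologue: push r1 -> mem[0xed]=0xeb, sp=0xed
prologue: push r2 -> mem[0xec]=0x96, sp=0xec
body[0] xor  r4, r1, r1 -> r4=0x00
body[1] mov  r0, r3 -> r0=0xeb
body[2] mov  r2, #0xf8 -> r2=0xf8
body[3] sub  r1, r1, #26 -> r1=0xd1
body[4] mov  r3, #0x48 -> r3=0x48
epilogue: pop r2=0x96, sp=0xed
epilogue: pop r1=0xeb, sp=0xee
r2 is callee-saved -> restored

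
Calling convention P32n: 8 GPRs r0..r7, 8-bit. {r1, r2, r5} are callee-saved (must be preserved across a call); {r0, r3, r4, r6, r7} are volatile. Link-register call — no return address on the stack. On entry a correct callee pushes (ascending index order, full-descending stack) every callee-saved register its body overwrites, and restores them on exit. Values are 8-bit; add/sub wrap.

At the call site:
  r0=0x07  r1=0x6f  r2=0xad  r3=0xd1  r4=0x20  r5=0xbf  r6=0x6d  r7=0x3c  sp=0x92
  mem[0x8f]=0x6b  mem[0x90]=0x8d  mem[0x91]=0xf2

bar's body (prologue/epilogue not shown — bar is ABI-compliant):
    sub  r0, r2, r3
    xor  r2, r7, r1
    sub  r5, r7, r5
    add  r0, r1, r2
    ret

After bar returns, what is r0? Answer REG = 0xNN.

REG = 0xc2

prologue: push r2 -> mem[0x91]=0xad, sp=0x91
prologue: push r5 -> mem[0x90]=0xbf, sp=0x90
body[0] sub  r0, r2, r3 -> r0=0xdc
body[1] xor  r2, r7, r1 -> r2=0x53
body[2] sub  r5, r7, r5 -> r5=0x7d
body[3] add  r0, r1, r2 -> r0=0xc2
epilogue: pop r5=0xbf, sp=0x91
epilogue: pop r2=0xad, sp=0x92
r0 is caller-saved -> body value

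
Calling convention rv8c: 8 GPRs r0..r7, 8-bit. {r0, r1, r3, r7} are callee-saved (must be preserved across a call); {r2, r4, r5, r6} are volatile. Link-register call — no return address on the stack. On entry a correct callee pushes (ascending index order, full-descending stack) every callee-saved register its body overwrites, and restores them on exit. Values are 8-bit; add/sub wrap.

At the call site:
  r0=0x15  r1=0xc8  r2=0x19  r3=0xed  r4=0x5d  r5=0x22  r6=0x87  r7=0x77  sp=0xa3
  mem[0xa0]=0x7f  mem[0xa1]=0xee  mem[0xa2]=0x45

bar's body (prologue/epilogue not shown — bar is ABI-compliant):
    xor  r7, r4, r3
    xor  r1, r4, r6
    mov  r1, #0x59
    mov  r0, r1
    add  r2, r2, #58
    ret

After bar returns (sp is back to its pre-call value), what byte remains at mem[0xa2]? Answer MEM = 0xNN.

prologue: push r0 → mem[0xa2]=0x15, sp=0xa2
prologue: push r1 → mem[0xa1]=0xc8, sp=0xa1
prologue: push r7 → mem[0xa0]=0x77, sp=0xa0
body[0] xor  r7, r4, r3 → r7=0xb0
body[1] xor  r1, r4, r6 → r1=0xda
body[2] mov  r1, #0x59 → r1=0x59
body[3] mov  r0, r1 → r0=0x59
body[4] add  r2, r2, #58 → r2=0x53
epilogue: pop r7=0x77, sp=0xa1
epilogue: pop r1=0xc8, sp=0xa2
epilogue: pop r0=0x15, sp=0xa3
prologue pushed ['r0', 'r1', 'r7'] at ['0xa2', '0xa1', '0xa0']

MEM = 0x15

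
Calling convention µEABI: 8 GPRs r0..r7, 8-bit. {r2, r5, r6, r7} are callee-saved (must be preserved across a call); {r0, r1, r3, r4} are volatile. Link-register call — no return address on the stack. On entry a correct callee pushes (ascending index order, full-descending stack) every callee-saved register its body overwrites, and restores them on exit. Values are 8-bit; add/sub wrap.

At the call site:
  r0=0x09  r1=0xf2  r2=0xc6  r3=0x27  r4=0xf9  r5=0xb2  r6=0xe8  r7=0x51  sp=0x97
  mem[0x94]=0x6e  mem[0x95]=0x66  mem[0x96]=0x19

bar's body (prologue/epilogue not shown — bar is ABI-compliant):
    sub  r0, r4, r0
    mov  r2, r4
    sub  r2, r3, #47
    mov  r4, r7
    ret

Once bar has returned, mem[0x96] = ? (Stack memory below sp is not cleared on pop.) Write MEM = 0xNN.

prologue: push r2 -> mem[0x96]=0xc6, sp=0x96
body[0] sub  r0, r4, r0 -> r0=0xf0
body[1] mov  r2, r4 -> r2=0xf9
body[2] sub  r2, r3, #47 -> r2=0xf8
body[3] mov  r4, r7 -> r4=0x51
epilogue: pop r2=0xc6, sp=0x97
prologue pushed ['r2'] at ['0x96']

MEM = 0xc6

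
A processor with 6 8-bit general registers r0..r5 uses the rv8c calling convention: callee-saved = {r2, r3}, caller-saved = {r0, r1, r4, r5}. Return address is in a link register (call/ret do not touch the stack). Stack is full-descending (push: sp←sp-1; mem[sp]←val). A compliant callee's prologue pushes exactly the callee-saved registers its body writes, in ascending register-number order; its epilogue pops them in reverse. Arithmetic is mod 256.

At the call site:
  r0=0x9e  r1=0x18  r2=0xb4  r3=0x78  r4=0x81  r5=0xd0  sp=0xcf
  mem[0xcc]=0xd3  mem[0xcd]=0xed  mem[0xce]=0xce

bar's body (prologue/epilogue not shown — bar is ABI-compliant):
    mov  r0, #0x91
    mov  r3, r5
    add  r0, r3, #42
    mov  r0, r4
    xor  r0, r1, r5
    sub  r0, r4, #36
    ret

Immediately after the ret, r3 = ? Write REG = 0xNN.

prologue: push r3 → mem[0xce]=0x78, sp=0xce
body[0] mov  r0, #0x91 → r0=0x91
body[1] mov  r3, r5 → r3=0xd0
body[2] add  r0, r3, #42 → r0=0xfa
body[3] mov  r0, r4 → r0=0x81
body[4] xor  r0, r1, r5 → r0=0xc8
body[5] sub  r0, r4, #36 → r0=0x5d
epilogue: pop r3=0x78, sp=0xcf
r3 is callee-saved → restored

REG = 0x78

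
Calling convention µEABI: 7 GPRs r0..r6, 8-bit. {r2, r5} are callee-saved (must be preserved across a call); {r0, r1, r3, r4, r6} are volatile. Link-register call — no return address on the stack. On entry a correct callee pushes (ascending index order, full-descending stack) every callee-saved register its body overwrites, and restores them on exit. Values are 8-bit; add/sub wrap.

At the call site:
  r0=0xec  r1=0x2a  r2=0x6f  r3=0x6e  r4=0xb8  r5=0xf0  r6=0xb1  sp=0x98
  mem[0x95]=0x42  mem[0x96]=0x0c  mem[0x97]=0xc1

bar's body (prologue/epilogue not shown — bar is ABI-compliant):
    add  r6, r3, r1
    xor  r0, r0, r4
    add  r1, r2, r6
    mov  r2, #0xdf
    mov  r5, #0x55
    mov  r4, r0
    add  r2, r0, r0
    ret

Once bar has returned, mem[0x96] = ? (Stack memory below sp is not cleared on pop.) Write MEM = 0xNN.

prologue: push r2 → mem[0x97]=0x6f, sp=0x97
prologue: push r5 → mem[0x96]=0xf0, sp=0x96
body[0] add  r6, r3, r1 → r6=0x98
body[1] xor  r0, r0, r4 → r0=0x54
body[2] add  r1, r2, r6 → r1=0x07
body[3] mov  r2, #0xdf → r2=0xdf
body[4] mov  r5, #0x55 → r5=0x55
body[5] mov  r4, r0 → r4=0x54
body[6] add  r2, r0, r0 → r2=0xa8
epilogue: pop r5=0xf0, sp=0x97
epilogue: pop r2=0x6f, sp=0x98
prologue pushed ['r2', 'r5'] at ['0x97', '0x96']

MEM = 0xf0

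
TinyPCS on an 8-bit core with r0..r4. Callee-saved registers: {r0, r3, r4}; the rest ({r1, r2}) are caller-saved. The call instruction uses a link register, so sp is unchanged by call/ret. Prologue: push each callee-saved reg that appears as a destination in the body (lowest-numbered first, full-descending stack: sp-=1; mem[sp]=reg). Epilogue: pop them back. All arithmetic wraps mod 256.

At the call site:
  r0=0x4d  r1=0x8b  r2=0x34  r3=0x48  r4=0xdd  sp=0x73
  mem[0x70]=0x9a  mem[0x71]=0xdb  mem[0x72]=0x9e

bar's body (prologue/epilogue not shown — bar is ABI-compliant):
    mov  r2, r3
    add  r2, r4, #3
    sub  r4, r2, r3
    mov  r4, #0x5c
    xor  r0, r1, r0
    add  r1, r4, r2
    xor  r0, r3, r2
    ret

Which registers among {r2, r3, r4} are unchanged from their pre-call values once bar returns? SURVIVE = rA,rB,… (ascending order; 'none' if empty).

SURVIVE = r3,r4

prologue: push r0 → mem[0x72]=0x4d, sp=0x72
prologue: push r4 → mem[0x71]=0xdd, sp=0x71
body[0] mov  r2, r3 → r2=0x48
body[1] add  r2, r4, #3 → r2=0xe0
body[2] sub  r4, r2, r3 → r4=0x98
body[3] mov  r4, #0x5c → r4=0x5c
body[4] xor  r0, r1, r0 → r0=0xc6
body[5] add  r1, r4, r2 → r1=0x3c
body[6] xor  r0, r3, r2 → r0=0xa8
epilogue: pop r4=0xdd, sp=0x72
epilogue: pop r0=0x4d, sp=0x73
r2: caller-saved, written=True
r3: callee-saved, written=False
r4: callee-saved, written=True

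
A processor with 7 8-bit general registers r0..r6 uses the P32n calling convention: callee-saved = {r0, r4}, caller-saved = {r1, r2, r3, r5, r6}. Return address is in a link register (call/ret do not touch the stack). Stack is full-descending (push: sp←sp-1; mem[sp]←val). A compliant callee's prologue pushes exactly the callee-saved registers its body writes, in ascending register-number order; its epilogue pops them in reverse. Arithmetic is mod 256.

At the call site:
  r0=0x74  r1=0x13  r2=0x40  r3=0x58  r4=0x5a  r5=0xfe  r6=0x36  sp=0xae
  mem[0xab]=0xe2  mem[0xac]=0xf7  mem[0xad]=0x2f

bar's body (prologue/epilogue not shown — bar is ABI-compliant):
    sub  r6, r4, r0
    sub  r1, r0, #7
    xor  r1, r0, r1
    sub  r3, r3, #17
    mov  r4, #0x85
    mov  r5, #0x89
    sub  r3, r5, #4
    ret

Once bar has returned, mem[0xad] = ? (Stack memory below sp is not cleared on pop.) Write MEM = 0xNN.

prologue: push r4 → mem[0xad]=0x5a, sp=0xad
body[0] sub  r6, r4, r0 → r6=0xe6
body[1] sub  r1, r0, #7 → r1=0x6d
body[2] xor  r1, r0, r1 → r1=0x19
body[3] sub  r3, r3, #17 → r3=0x47
body[4] mov  r4, #0x85 → r4=0x85
body[5] mov  r5, #0x89 → r5=0x89
body[6] sub  r3, r5, #4 → r3=0x85
epilogue: pop r4=0x5a, sp=0xae
prologue pushed ['r4'] at ['0xad']

MEM = 0x5a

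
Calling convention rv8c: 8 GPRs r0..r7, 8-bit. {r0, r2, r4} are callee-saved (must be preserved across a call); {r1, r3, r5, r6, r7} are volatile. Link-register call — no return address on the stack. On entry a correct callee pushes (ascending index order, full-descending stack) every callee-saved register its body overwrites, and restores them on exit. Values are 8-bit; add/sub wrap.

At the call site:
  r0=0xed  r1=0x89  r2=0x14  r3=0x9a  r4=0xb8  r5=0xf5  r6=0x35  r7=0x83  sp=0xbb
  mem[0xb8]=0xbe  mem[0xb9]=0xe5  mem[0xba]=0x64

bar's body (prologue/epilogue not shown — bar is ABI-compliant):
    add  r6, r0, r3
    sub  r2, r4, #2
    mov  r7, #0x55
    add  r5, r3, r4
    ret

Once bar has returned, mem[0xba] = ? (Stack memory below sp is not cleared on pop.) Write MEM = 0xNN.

MEM = 0x14

prologue: push r2 → mem[0xba]=0x14, sp=0xba
body[0] add  r6, r0, r3 → r6=0x87
body[1] sub  r2, r4, #2 → r2=0xb6
body[2] mov  r7, #0x55 → r7=0x55
body[3] add  r5, r3, r4 → r5=0x52
epilogue: pop r2=0x14, sp=0xbb
prologue pushed ['r2'] at ['0xba']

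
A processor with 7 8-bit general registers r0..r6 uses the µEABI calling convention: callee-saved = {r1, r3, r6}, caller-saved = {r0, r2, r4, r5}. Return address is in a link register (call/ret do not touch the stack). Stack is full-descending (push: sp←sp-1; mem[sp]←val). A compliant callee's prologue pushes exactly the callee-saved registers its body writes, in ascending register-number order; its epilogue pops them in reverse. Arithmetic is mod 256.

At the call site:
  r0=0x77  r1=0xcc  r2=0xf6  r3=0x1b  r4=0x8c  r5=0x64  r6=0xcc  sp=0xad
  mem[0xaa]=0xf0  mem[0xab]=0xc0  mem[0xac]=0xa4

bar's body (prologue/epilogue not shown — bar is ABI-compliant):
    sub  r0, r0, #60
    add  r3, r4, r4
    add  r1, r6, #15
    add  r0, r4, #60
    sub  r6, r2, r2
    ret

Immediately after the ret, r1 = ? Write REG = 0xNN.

prologue: push r1 → mem[0xac]=0xcc, sp=0xac
prologue: push r3 → mem[0xab]=0x1b, sp=0xab
prologue: push r6 → mem[0xaa]=0xcc, sp=0xaa
body[0] sub  r0, r0, #60 → r0=0x3b
body[1] add  r3, r4, r4 → r3=0x18
body[2] add  r1, r6, #15 → r1=0xdb
body[3] add  r0, r4, #60 → r0=0xc8
body[4] sub  r6, r2, r2 → r6=0x00
epilogue: pop r6=0xcc, sp=0xab
epilogue: pop r3=0x1b, sp=0xac
epilogue: pop r1=0xcc, sp=0xad
r1 is callee-saved → restored

REG = 0xcc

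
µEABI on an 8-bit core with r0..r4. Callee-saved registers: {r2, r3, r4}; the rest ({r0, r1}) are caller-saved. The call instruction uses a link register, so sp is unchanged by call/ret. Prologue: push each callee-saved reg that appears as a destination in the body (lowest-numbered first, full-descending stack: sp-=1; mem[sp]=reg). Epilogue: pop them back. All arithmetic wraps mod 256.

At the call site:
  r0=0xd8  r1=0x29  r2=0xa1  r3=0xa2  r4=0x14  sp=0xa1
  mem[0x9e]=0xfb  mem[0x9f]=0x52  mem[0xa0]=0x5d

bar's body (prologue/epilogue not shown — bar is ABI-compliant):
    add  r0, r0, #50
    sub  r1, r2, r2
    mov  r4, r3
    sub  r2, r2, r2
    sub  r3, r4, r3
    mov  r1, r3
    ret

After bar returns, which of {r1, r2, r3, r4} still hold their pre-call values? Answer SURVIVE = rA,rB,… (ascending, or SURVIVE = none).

prologue: push r2 -> mem[0xa0]=0xa1, sp=0xa0
prologue: push r3 -> mem[0x9f]=0xa2, sp=0x9f
prologue: push r4 -> mem[0x9e]=0x14, sp=0x9e
body[0] add  r0, r0, #50 -> r0=0x0a
body[1] sub  r1, r2, r2 -> r1=0x00
body[2] mov  r4, r3 -> r4=0xa2
body[3] sub  r2, r2, r2 -> r2=0x00
body[4] sub  r3, r4, r3 -> r3=0x00
body[5] mov  r1, r3 -> r1=0x00
epilogue: pop r4=0x14, sp=0x9f
epilogue: pop r3=0xa2, sp=0xa0
epilogue: pop r2=0xa1, sp=0xa1
r1: caller-saved, written=True
r2: callee-saved, written=True
r3: callee-saved, written=True
r4: callee-saved, written=True

SURVIVE = r2,r3,r4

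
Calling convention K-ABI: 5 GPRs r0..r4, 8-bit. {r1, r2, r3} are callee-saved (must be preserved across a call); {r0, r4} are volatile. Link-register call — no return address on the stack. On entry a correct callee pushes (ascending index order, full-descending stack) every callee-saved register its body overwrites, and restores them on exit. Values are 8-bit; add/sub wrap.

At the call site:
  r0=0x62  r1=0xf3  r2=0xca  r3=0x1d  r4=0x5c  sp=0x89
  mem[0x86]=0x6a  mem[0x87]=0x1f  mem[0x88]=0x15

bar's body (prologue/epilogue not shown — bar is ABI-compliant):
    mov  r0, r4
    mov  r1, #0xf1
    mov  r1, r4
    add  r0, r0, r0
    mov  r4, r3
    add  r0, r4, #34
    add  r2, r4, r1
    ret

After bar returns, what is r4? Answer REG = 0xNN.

REG = 0x1d

prologue: push r1 -> mem[0x88]=0xf3, sp=0x88
prologue: push r2 -> mem[0x87]=0xca, sp=0x87
body[0] mov  r0, r4 -> r0=0x5c
body[1] mov  r1, #0xf1 -> r1=0xf1
body[2] mov  r1, r4 -> r1=0x5c
body[3] add  r0, r0, r0 -> r0=0xb8
body[4] mov  r4, r3 -> r4=0x1d
body[5] add  r0, r4, #34 -> r0=0x3f
body[6] add  r2, r4, r1 -> r2=0x79
epilogue: pop r2=0xca, sp=0x88
epilogue: pop r1=0xf3, sp=0x89
r4 is caller-saved -> body value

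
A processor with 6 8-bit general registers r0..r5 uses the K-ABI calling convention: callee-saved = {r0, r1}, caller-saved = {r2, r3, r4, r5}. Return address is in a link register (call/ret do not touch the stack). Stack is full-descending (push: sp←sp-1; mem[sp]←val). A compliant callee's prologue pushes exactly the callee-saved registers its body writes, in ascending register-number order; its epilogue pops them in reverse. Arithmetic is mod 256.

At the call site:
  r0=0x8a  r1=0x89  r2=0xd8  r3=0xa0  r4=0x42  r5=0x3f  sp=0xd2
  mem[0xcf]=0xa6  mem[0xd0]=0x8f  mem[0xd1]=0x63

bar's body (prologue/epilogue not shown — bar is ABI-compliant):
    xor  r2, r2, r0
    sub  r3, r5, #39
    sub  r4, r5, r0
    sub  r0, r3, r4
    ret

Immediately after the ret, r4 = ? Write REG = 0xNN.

prologue: push r0 → mem[0xd1]=0x8a, sp=0xd1
body[0] xor  r2, r2, r0 → r2=0x52
body[1] sub  r3, r5, #39 → r3=0x18
body[2] sub  r4, r5, r0 → r4=0xb5
body[3] sub  r0, r3, r4 → r0=0x63
epilogue: pop r0=0x8a, sp=0xd2
r4 is caller-saved → body value

REG = 0xb5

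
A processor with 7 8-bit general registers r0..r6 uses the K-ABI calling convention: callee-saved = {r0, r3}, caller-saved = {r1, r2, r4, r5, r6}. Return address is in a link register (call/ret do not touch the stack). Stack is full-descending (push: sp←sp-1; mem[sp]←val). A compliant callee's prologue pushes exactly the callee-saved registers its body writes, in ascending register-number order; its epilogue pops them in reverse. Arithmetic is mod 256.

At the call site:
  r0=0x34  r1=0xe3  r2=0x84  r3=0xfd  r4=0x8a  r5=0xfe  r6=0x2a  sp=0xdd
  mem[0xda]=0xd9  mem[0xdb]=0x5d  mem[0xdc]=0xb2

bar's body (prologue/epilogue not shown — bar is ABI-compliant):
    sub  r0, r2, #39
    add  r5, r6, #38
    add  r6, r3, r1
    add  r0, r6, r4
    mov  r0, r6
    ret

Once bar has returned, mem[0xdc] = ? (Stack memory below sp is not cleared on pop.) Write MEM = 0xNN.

MEM = 0x34

prologue: push r0 → mem[0xdc]=0x34, sp=0xdc
body[0] sub  r0, r2, #39 → r0=0x5d
body[1] add  r5, r6, #38 → r5=0x50
body[2] add  r6, r3, r1 → r6=0xe0
body[3] add  r0, r6, r4 → r0=0x6a
body[4] mov  r0, r6 → r0=0xe0
epilogue: pop r0=0x34, sp=0xdd
prologue pushed ['r0'] at ['0xdc']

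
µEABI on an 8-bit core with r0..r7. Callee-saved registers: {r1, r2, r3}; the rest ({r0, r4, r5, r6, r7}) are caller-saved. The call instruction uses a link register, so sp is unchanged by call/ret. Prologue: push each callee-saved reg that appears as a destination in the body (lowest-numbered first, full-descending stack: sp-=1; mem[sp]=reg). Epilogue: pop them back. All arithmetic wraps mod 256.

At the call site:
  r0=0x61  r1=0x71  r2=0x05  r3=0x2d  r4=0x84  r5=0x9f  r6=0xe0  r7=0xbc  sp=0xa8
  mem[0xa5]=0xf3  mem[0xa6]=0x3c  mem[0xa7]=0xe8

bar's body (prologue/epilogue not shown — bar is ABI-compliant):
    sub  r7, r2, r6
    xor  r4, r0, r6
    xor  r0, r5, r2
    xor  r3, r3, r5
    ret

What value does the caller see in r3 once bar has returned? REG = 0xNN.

REG = 0x2d

prologue: push r3 → mem[0xa7]=0x2d, sp=0xa7
body[0] sub  r7, r2, r6 → r7=0x25
body[1] xor  r4, r0, r6 → r4=0x81
body[2] xor  r0, r5, r2 → r0=0x9a
body[3] xor  r3, r3, r5 → r3=0xb2
epilogue: pop r3=0x2d, sp=0xa8
r3 is callee-saved → restored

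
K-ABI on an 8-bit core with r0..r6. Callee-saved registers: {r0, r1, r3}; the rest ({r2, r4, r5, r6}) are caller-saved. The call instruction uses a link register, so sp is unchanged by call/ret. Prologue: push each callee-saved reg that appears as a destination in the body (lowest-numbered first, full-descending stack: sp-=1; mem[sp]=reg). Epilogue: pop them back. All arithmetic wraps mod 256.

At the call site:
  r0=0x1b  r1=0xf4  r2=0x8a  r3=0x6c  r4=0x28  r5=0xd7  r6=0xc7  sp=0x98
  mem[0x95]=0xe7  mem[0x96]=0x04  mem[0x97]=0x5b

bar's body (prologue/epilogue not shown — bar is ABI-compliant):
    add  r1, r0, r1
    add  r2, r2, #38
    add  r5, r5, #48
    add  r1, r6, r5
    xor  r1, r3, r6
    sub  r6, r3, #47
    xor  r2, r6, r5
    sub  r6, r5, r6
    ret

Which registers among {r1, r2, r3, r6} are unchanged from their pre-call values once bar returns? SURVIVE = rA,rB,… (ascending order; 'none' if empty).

prologue: push r1 → mem[0x97]=0xf4, sp=0x97
body[0] add  r1, r0, r1 → r1=0x0f
body[1] add  r2, r2, #38 → r2=0xb0
body[2] add  r5, r5, #48 → r5=0x07
body[3] add  r1, r6, r5 → r1=0xce
body[4] xor  r1, r3, r6 → r1=0xab
body[5] sub  r6, r3, #47 → r6=0x3d
body[6] xor  r2, r6, r5 → r2=0x3a
body[7] sub  r6, r5, r6 → r6=0xca
epilogue: pop r1=0xf4, sp=0x98
r1: callee-saved, written=True
r2: caller-saved, written=True
r3: callee-saved, written=False
r6: caller-saved, written=True

SURVIVE = r1,r3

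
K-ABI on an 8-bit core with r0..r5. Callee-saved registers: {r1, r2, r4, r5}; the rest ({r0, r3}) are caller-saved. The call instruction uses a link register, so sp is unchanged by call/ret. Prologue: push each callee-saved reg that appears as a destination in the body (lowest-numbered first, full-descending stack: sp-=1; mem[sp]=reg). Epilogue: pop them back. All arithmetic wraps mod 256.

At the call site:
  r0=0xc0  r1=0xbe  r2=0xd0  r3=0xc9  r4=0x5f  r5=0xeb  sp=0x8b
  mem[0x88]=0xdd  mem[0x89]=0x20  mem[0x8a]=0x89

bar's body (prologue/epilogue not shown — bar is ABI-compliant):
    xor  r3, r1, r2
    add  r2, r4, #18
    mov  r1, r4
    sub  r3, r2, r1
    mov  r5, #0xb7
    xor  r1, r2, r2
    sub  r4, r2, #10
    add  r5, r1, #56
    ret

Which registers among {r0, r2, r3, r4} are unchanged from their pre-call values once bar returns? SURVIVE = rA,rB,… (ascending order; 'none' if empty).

prologue: push r1 -> mem[0x8a]=0xbe, sp=0x8a
prologue: push r2 -> mem[0x89]=0xd0, sp=0x89
prologue: push r4 -> mem[0x88]=0x5f, sp=0x88
prologue: push r5 -> mem[0x87]=0xeb, sp=0x87
body[0] xor  r3, r1, r2 -> r3=0x6e
body[1] add  r2, r4, #18 -> r2=0x71
body[2] mov  r1, r4 -> r1=0x5f
body[3] sub  r3, r2, r1 -> r3=0x12
body[4] mov  r5, #0xb7 -> r5=0xb7
body[5] xor  r1, r2, r2 -> r1=0x00
body[6] sub  r4, r2, #10 -> r4=0x67
body[7] add  r5, r1, #56 -> r5=0x38
epilogue: pop r5=0xeb, sp=0x88
epilogue: pop r4=0x5f, sp=0x89
epilogue: pop r2=0xd0, sp=0x8a
epilogue: pop r1=0xbe, sp=0x8b
r0: caller-saved, written=False
r2: callee-saved, written=True
r3: caller-saved, written=True
r4: callee-saved, written=True

SURVIVE = r0,r2,r4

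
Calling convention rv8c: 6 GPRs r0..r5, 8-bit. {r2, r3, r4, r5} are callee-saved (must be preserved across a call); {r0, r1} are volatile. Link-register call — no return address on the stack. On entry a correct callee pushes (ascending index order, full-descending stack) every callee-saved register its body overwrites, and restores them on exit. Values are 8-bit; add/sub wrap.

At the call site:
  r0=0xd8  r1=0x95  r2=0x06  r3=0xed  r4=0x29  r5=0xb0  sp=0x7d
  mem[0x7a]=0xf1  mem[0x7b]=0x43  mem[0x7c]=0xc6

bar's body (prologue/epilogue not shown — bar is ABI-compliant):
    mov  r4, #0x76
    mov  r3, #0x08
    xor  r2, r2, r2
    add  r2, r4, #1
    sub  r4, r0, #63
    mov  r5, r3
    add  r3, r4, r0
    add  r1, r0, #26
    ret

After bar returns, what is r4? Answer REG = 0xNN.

prologue: push r2 → mem[0x7c]=0x06, sp=0x7c
prologue: push r3 → mem[0x7b]=0xed, sp=0x7b
prologue: push r4 → mem[0x7a]=0x29, sp=0x7a
prologue: push r5 → mem[0x79]=0xb0, sp=0x79
body[0] mov  r4, #0x76 → r4=0x76
body[1] mov  r3, #0x08 → r3=0x08
body[2] xor  r2, r2, r2 → r2=0x00
body[3] add  r2, r4, #1 → r2=0x77
body[4] sub  r4, r0, #63 → r4=0x99
body[5] mov  r5, r3 → r5=0x08
body[6] add  r3, r4, r0 → r3=0x71
body[7] add  r1, r0, #26 → r1=0xf2
epilogue: pop r5=0xb0, sp=0x7a
epilogue: pop r4=0x29, sp=0x7b
epilogue: pop r3=0xed, sp=0x7c
epilogue: pop r2=0x06, sp=0x7d
r4 is callee-saved → restored

REG = 0x29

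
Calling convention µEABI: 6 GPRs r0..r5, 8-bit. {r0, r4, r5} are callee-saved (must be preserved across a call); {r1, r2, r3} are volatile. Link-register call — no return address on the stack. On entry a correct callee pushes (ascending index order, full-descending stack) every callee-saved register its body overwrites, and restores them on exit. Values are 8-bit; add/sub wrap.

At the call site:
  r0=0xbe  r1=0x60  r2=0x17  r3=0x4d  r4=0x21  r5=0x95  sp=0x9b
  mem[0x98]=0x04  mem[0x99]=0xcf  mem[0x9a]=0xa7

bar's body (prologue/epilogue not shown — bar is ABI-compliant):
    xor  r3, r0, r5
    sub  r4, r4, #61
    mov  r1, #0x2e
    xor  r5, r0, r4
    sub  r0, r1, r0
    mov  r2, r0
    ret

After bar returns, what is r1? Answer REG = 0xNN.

prologue: push r0 -> mem[0x9a]=0xbe, sp=0x9a
prologue: push r4 -> mem[0x99]=0x21, sp=0x99
prologue: push r5 -> mem[0x98]=0x95, sp=0x98
body[0] xor  r3, r0, r5 -> r3=0x2b
body[1] sub  r4, r4, #61 -> r4=0xe4
body[2] mov  r1, #0x2e -> r1=0x2e
body[3] xor  r5, r0, r4 -> r5=0x5a
body[4] sub  r0, r1, r0 -> r0=0x70
body[5] mov  r2, r0 -> r2=0x70
epilogue: pop r5=0x95, sp=0x99
epilogue: pop r4=0x21, sp=0x9a
epilogue: pop r0=0xbe, sp=0x9b
r1 is caller-saved -> body value

REG = 0x2e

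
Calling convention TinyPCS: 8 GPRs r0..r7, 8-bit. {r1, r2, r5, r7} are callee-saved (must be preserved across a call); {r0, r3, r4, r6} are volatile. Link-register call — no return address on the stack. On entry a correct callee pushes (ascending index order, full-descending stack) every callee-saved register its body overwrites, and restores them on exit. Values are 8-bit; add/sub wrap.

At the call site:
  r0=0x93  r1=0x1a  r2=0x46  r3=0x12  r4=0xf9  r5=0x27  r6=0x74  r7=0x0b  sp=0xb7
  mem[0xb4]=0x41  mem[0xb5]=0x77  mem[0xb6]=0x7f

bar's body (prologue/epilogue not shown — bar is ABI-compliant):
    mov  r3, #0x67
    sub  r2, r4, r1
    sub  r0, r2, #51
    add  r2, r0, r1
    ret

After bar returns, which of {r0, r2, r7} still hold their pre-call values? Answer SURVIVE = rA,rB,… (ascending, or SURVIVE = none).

SURVIVE = r2,r7

prologue: push r2 -> mem[0xb6]=0x46, sp=0xb6
body[0] mov  r3, #0x67 -> r3=0x67
body[1] sub  r2, r4, r1 -> r2=0xdf
body[2] sub  r0, r2, #51 -> r0=0xac
body[3] add  r2, r0, r1 -> r2=0xc6
epilogue: pop r2=0x46, sp=0xb7
r0: caller-saved, written=True
r2: callee-saved, written=True
r7: callee-saved, written=False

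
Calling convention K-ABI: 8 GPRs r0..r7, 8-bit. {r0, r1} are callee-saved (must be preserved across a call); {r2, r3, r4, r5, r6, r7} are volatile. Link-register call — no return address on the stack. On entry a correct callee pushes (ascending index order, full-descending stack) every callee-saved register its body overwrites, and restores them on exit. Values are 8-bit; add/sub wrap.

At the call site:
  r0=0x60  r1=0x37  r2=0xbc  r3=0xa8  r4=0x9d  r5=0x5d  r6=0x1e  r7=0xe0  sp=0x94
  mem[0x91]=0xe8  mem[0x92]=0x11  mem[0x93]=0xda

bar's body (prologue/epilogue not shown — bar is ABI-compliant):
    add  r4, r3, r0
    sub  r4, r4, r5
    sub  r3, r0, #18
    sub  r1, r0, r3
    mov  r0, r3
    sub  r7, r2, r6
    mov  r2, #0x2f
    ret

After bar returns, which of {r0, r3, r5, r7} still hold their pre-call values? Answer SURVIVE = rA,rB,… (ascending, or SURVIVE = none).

SURVIVE = r0,r5

prologue: push r0 -> mem[0x93]=0x60, sp=0x93
prologue: push r1 -> mem[0x92]=0x37, sp=0x92
body[0] add  r4, r3, r0 -> r4=0x08
body[1] sub  r4, r4, r5 -> r4=0xab
body[2] sub  r3, r0, #18 -> r3=0x4e
body[3] sub  r1, r0, r3 -> r1=0x12
body[4] mov  r0, r3 -> r0=0x4e
body[5] sub  r7, r2, r6 -> r7=0x9e
body[6] mov  r2, #0x2f -> r2=0x2f
epilogue: pop r1=0x37, sp=0x93
epilogue: pop r0=0x60, sp=0x94
r0: callee-saved, written=True
r3: caller-saved, written=True
r5: caller-saved, written=False
r7: caller-saved, written=True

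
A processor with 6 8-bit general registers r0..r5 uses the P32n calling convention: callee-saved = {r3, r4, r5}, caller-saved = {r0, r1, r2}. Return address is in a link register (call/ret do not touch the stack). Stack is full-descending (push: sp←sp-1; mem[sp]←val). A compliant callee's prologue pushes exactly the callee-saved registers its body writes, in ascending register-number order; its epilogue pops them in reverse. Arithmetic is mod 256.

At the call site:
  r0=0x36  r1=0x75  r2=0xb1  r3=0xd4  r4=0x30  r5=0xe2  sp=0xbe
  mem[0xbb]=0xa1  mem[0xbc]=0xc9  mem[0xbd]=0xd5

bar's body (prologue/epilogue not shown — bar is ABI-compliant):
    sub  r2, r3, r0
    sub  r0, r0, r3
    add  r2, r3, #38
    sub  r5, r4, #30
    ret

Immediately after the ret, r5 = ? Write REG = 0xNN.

prologue: push r5 -> mem[0xbd]=0xe2, sp=0xbd
body[0] sub  r2, r3, r0 -> r2=0x9e
body[1] sub  r0, r0, r3 -> r0=0x62
body[2] add  r2, r3, #38 -> r2=0xfa
body[3] sub  r5, r4, #30 -> r5=0x12
epilogue: pop r5=0xe2, sp=0xbe
r5 is callee-saved -> restored

REG = 0xe2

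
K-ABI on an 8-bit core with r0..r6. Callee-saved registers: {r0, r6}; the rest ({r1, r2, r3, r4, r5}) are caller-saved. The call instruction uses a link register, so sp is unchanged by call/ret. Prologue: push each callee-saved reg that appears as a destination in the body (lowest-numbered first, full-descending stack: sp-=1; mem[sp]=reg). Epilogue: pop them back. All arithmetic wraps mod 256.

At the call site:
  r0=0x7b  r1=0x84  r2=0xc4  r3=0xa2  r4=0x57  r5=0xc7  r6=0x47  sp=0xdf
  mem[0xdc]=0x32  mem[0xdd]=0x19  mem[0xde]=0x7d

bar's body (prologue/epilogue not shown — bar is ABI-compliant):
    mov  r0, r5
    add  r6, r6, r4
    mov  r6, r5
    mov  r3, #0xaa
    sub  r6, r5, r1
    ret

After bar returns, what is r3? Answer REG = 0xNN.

prologue: push r0 → mem[0xde]=0x7b, sp=0xde
prologue: push r6 → mem[0xdd]=0x47, sp=0xdd
body[0] mov  r0, r5 → r0=0xc7
body[1] add  r6, r6, r4 → r6=0x9e
body[2] mov  r6, r5 → r6=0xc7
body[3] mov  r3, #0xaa → r3=0xaa
body[4] sub  r6, r5, r1 → r6=0x43
epilogue: pop r6=0x47, sp=0xde
epilogue: pop r0=0x7b, sp=0xdf
r3 is caller-saved → body value

REG = 0xaa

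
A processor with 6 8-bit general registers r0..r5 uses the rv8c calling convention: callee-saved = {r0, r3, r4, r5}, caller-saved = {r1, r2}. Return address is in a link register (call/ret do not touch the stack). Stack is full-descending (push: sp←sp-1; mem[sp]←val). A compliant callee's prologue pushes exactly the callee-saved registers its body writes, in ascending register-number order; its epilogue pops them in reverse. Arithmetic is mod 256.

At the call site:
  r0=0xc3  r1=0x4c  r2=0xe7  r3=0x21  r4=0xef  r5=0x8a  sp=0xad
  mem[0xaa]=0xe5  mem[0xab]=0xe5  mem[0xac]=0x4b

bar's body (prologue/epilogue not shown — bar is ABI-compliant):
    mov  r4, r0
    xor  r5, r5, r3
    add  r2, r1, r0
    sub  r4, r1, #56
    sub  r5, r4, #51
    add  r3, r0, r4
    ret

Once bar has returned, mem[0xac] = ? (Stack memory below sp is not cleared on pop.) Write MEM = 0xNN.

prologue: push r3 -> mem[0xac]=0x21, sp=0xac
prologue: push r4 -> mem[0xab]=0xef, sp=0xab
prologue: push r5 -> mem[0xaa]=0x8a, sp=0xaa
body[0] mov  r4, r0 -> r4=0xc3
body[1] xor  r5, r5, r3 -> r5=0xab
body[2] add  r2, r1, r0 -> r2=0x0f
body[3] sub  r4, r1, #56 -> r4=0x14
body[4] sub  r5, r4, #51 -> r5=0xe1
body[5] add  r3, r0, r4 -> r3=0xd7
epilogue: pop r5=0x8a, sp=0xab
epilogue: pop r4=0xef, sp=0xac
epilogue: pop r3=0x21, sp=0xad
prologue pushed ['r3', 'r4', 'r5'] at ['0xac', '0xab', '0xaa']

MEM = 0x21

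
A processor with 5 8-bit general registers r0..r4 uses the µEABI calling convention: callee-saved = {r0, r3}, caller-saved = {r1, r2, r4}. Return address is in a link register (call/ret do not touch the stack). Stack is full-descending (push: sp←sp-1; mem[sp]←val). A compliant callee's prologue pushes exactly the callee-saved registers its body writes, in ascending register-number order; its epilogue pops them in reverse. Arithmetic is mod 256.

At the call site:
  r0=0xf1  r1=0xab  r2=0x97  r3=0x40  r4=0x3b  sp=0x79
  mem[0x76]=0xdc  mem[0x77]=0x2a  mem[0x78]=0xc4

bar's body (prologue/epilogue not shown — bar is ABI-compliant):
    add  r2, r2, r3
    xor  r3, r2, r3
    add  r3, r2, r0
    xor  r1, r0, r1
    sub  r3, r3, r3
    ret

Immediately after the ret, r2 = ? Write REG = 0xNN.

REG = 0xd7

prologue: push r3 → mem[0x78]=0x40, sp=0x78
body[0] add  r2, r2, r3 → r2=0xd7
body[1] xor  r3, r2, r3 → r3=0x97
body[2] add  r3, r2, r0 → r3=0xc8
body[3] xor  r1, r0, r1 → r1=0x5a
body[4] sub  r3, r3, r3 → r3=0x00
epilogue: pop r3=0x40, sp=0x79
r2 is caller-saved → body value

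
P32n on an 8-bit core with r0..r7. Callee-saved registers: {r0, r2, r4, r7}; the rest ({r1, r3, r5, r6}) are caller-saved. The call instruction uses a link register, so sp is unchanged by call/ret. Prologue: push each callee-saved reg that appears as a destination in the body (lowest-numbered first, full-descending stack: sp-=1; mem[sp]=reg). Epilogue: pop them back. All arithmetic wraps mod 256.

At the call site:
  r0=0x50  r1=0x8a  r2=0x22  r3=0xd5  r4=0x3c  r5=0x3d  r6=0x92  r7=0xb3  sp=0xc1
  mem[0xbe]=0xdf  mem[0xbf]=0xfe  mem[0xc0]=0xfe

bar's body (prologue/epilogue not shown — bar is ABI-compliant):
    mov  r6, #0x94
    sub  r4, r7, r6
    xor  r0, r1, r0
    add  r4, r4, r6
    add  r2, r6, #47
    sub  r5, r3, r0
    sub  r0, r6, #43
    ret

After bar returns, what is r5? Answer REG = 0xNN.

REG = 0xfb

prologue: push r0 -> mem[0xc0]=0x50, sp=0xc0
prologue: push r2 -> mem[0xbf]=0x22, sp=0xbf
prologue: push r4 -> mem[0xbe]=0x3c, sp=0xbe
body[0] mov  r6, #0x94 -> r6=0x94
body[1] sub  r4, r7, r6 -> r4=0x1f
body[2] xor  r0, r1, r0 -> r0=0xda
body[3] add  r4, r4, r6 -> r4=0xb3
body[4] add  r2, r6, #47 -> r2=0xc3
body[5] sub  r5, r3, r0 -> r5=0xfb
body[6] sub  r0, r6, #43 -> r0=0x69
epilogue: pop r4=0x3c, sp=0xbf
epilogue: pop r2=0x22, sp=0xc0
epilogue: pop r0=0x50, sp=0xc1
r5 is caller-saved -> body value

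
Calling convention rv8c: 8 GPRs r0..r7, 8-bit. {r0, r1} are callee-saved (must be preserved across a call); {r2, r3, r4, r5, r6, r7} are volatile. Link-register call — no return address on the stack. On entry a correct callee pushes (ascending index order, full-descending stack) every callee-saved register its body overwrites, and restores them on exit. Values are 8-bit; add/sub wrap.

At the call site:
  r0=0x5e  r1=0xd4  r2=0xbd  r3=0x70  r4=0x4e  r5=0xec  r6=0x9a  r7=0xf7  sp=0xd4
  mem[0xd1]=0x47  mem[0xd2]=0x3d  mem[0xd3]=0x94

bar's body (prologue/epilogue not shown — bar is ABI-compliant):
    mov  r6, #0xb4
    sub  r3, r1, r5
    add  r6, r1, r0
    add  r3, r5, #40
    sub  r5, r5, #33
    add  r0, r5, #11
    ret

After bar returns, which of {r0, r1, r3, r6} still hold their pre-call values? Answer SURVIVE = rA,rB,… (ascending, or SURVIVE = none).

SURVIVE = r0,r1

prologue: push r0 -> mem[0xd3]=0x5e, sp=0xd3
body[0] mov  r6, #0xb4 -> r6=0xb4
body[1] sub  r3, r1, r5 -> r3=0xe8
body[2] add  r6, r1, r0 -> r6=0x32
body[3] add  r3, r5, #40 -> r3=0x14
body[4] sub  r5, r5, #33 -> r5=0xcb
body[5] add  r0, r5, #11 -> r0=0xd6
epilogue: pop r0=0x5e, sp=0xd4
r0: callee-saved, written=True
r1: callee-saved, written=False
r3: caller-saved, written=True
r6: caller-saved, written=True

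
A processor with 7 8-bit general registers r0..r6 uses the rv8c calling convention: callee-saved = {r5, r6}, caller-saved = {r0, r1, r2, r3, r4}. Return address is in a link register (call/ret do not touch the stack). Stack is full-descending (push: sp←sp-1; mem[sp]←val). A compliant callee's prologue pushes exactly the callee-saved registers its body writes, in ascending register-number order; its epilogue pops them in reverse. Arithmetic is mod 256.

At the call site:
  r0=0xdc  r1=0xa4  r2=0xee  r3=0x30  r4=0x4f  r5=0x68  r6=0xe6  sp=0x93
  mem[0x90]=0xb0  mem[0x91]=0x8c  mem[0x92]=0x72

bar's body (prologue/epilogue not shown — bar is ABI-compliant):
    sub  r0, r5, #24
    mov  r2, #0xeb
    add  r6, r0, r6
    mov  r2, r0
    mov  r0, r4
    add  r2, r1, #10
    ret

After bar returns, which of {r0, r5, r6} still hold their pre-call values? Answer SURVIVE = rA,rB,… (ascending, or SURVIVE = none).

SURVIVE = r5,r6

prologue: push r6 -> mem[0x92]=0xe6, sp=0x92
body[0] sub  r0, r5, #24 -> r0=0x50
body[1] mov  r2, #0xeb -> r2=0xeb
body[2] add  r6, r0, r6 -> r6=0x36
body[3] mov  r2, r0 -> r2=0x50
body[4] mov  r0, r4 -> r0=0x4f
body[5] add  r2, r1, #10 -> r2=0xae
epilogue: pop r6=0xe6, sp=0x93
r0: caller-saved, written=True
r5: callee-saved, written=False
r6: callee-saved, written=True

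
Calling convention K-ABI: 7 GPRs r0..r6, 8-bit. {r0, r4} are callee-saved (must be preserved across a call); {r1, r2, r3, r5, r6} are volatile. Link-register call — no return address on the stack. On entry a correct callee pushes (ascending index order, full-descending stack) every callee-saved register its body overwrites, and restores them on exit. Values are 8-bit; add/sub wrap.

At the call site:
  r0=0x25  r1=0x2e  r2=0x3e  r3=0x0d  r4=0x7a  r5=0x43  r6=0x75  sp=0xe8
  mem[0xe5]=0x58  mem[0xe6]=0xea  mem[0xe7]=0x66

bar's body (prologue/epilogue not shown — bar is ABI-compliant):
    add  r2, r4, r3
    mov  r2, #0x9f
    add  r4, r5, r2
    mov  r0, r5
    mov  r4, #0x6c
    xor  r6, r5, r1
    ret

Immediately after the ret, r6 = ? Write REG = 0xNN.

prologue: push r0 → mem[0xe7]=0x25, sp=0xe7
prologue: push r4 → mem[0xe6]=0x7a, sp=0xe6
body[0] add  r2, r4, r3 → r2=0x87
body[1] mov  r2, #0x9f → r2=0x9f
body[2] add  r4, r5, r2 → r4=0xe2
body[3] mov  r0, r5 → r0=0x43
body[4] mov  r4, #0x6c → r4=0x6c
body[5] xor  r6, r5, r1 → r6=0x6d
epilogue: pop r4=0x7a, sp=0xe7
epilogue: pop r0=0x25, sp=0xe8
r6 is caller-saved → body value

REG = 0x6d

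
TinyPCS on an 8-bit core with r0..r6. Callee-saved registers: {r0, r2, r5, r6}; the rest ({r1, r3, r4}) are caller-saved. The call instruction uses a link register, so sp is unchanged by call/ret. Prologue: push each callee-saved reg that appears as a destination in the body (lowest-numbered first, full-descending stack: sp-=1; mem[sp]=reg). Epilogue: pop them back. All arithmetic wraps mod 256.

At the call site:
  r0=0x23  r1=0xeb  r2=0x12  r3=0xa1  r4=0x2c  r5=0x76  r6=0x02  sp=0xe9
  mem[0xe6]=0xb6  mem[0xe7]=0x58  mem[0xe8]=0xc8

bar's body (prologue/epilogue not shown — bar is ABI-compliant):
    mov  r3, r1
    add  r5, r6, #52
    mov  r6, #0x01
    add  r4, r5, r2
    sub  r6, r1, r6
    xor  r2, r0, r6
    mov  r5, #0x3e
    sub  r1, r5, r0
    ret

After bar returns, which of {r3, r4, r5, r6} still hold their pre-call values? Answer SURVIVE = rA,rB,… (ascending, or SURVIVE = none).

SURVIVE = r5,r6

prologue: push r2 → mem[0xe8]=0x12, sp=0xe8
prologue: push r5 → mem[0xe7]=0x76, sp=0xe7
prologue: push r6 → mem[0xe6]=0x02, sp=0xe6
body[0] mov  r3, r1 → r3=0xeb
body[1] add  r5, r6, #52 → r5=0x36
body[2] mov  r6, #0x01 → r6=0x01
body[3] add  r4, r5, r2 → r4=0x48
body[4] sub  r6, r1, r6 → r6=0xea
body[5] xor  r2, r0, r6 → r2=0xc9
body[6] mov  r5, #0x3e → r5=0x3e
body[7] sub  r1, r5, r0 → r1=0x1b
epilogue: pop r6=0x02, sp=0xe7
epilogue: pop r5=0x76, sp=0xe8
epilogue: pop r2=0x12, sp=0xe9
r3: caller-saved, written=True
r4: caller-saved, written=True
r5: callee-saved, written=True
r6: callee-saved, written=True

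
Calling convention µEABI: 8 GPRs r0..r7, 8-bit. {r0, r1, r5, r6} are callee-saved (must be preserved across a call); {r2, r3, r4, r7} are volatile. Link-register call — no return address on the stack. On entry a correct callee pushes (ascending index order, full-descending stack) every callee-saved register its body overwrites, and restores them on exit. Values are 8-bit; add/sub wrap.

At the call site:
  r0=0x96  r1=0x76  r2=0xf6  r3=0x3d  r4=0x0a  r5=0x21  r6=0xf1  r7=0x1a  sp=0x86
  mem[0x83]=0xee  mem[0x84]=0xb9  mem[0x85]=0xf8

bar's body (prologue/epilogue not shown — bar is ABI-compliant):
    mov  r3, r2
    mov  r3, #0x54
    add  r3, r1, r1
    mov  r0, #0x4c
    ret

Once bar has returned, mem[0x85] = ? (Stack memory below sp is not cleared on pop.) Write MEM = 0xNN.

MEM = 0x96

prologue: push r0 → mem[0x85]=0x96, sp=0x85
body[0] mov  r3, r2 → r3=0xf6
body[1] mov  r3, #0x54 → r3=0x54
body[2] add  r3, r1, r1 → r3=0xec
body[3] mov  r0, #0x4c → r0=0x4c
epilogue: pop r0=0x96, sp=0x86
prologue pushed ['r0'] at ['0x85']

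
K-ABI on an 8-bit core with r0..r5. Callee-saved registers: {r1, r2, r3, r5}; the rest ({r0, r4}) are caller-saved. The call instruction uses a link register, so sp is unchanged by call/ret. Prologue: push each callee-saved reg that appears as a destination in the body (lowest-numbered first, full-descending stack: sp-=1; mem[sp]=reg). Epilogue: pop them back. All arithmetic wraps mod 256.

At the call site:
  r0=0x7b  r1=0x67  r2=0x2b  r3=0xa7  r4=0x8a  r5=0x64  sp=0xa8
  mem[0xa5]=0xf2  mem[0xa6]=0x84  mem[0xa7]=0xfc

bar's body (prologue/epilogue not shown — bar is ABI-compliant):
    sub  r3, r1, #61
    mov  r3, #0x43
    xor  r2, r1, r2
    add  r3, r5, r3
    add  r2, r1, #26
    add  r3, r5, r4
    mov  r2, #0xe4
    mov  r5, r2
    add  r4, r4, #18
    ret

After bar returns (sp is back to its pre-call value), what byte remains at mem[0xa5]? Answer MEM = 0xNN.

prologue: push r2 → mem[0xa7]=0x2b, sp=0xa7
prologue: push r3 → mem[0xa6]=0xa7, sp=0xa6
prologue: push r5 → mem[0xa5]=0x64, sp=0xa5
body[0] sub  r3, r1, #61 → r3=0x2a
body[1] mov  r3, #0x43 → r3=0x43
body[2] xor  r2, r1, r2 → r2=0x4c
body[3] add  r3, r5, r3 → r3=0xa7
body[4] add  r2, r1, #26 → r2=0x81
body[5] add  r3, r5, r4 → r3=0xee
body[6] mov  r2, #0xe4 → r2=0xe4
body[7] mov  r5, r2 → r5=0xe4
body[8] add  r4, r4, #18 → r4=0x9c
epilogue: pop r5=0x64, sp=0xa6
epilogue: pop r3=0xa7, sp=0xa7
epilogue: pop r2=0x2b, sp=0xa8
prologue pushed ['r2', 'r3', 'r5'] at ['0xa7', '0xa6', '0xa5']

MEM = 0x64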